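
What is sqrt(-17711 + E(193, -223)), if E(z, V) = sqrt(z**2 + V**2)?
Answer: sqrt(-17711 + sqrt(86978)) ≈ 131.97*I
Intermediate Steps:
E(z, V) = sqrt(V**2 + z**2)
sqrt(-17711 + E(193, -223)) = sqrt(-17711 + sqrt((-223)**2 + 193**2)) = sqrt(-17711 + sqrt(49729 + 37249)) = sqrt(-17711 + sqrt(86978))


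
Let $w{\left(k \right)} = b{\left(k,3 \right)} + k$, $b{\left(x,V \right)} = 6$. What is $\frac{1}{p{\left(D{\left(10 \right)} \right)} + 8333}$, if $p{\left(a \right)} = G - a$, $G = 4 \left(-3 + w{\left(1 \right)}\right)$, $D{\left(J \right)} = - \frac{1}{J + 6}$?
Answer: $\frac{16}{133585} \approx 0.00011977$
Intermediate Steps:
$w{\left(k \right)} = 6 + k$
$D{\left(J \right)} = - \frac{1}{6 + J}$
$G = 16$ ($G = 4 \left(-3 + \left(6 + 1\right)\right) = 4 \left(-3 + 7\right) = 4 \cdot 4 = 16$)
$p{\left(a \right)} = 16 - a$
$\frac{1}{p{\left(D{\left(10 \right)} \right)} + 8333} = \frac{1}{\left(16 - - \frac{1}{6 + 10}\right) + 8333} = \frac{1}{\left(16 - - \frac{1}{16}\right) + 8333} = \frac{1}{\left(16 + \frac{1}{16}\right) + 8333} = \frac{1}{\frac{257}{16} + 8333} = \frac{1}{\frac{133585}{16}} = \frac{16}{133585}$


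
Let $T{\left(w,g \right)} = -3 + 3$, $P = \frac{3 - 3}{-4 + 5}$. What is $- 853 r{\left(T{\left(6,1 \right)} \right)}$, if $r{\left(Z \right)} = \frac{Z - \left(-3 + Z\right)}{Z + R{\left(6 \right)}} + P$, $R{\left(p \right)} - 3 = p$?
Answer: $- \frac{853}{3} \approx -284.33$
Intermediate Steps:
$R{\left(p \right)} = 3 + p$
$P = 0$ ($P = \frac{0}{1} = 0 \cdot 1 = 0$)
$T{\left(w,g \right)} = 0$
$r{\left(Z \right)} = \frac{3}{9 + Z}$ ($r{\left(Z \right)} = \frac{Z - \left(-3 + Z\right)}{Z + \left(3 + 6\right)} + 0 = \frac{3}{Z + 9} + 0 = \frac{3}{9 + Z} + 0 = \frac{3}{9 + Z}$)
$- 853 r{\left(T{\left(6,1 \right)} \right)} = - 853 \frac{3}{9 + 0} = - 853 \cdot \frac{3}{9} = - 853 \cdot 3 \cdot \frac{1}{9} = \left(-853\right) \frac{1}{3} = - \frac{853}{3}$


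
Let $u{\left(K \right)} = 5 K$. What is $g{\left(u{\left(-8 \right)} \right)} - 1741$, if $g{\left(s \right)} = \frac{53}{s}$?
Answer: $- \frac{69693}{40} \approx -1742.3$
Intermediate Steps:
$g{\left(u{\left(-8 \right)} \right)} - 1741 = \frac{53}{5 \left(-8\right)} - 1741 = \frac{53}{-40} - 1741 = 53 \left(- \frac{1}{40}\right) - 1741 = - \frac{53}{40} - 1741 = - \frac{69693}{40}$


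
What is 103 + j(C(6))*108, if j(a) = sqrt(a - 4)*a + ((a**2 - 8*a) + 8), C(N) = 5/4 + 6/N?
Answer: -1721/4 + 243*I*sqrt(7)/2 ≈ -430.25 + 321.46*I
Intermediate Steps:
C(N) = 5/4 + 6/N (C(N) = 5*(1/4) + 6/N = 5/4 + 6/N)
j(a) = 8 + a**2 - 8*a + a*sqrt(-4 + a) (j(a) = sqrt(-4 + a)*a + (8 + a**2 - 8*a) = a*sqrt(-4 + a) + (8 + a**2 - 8*a) = 8 + a**2 - 8*a + a*sqrt(-4 + a))
103 + j(C(6))*108 = 103 + (8 + (5/4 + 6/6)**2 - 8*(5/4 + 6/6) + (5/4 + 6/6)*sqrt(-4 + (5/4 + 6/6)))*108 = 103 + (8 + (5/4 + 6*(1/6))**2 - 8*(5/4 + 6*(1/6)) + (5/4 + 6*(1/6))*sqrt(-4 + (5/4 + 6*(1/6))))*108 = 103 + (8 + (5/4 + 1)**2 - 8*(5/4 + 1) + (5/4 + 1)*sqrt(-4 + (5/4 + 1)))*108 = 103 + (8 + (9/4)**2 - 8*9/4 + 9*sqrt(-4 + 9/4)/4)*108 = 103 + (8 + 81/16 - 18 + 9*sqrt(-7/4)/4)*108 = 103 + (8 + 81/16 - 18 + 9*(I*sqrt(7)/2)/4)*108 = 103 + (8 + 81/16 - 18 + 9*I*sqrt(7)/8)*108 = 103 + (-79/16 + 9*I*sqrt(7)/8)*108 = 103 + (-2133/4 + 243*I*sqrt(7)/2) = -1721/4 + 243*I*sqrt(7)/2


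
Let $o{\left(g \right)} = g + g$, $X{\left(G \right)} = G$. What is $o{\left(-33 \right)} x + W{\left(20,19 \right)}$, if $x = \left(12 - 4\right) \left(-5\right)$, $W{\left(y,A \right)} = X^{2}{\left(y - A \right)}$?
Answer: $2641$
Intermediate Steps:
$o{\left(g \right)} = 2 g$
$W{\left(y,A \right)} = \left(y - A\right)^{2}$
$x = -40$ ($x = 8 \left(-5\right) = -40$)
$o{\left(-33 \right)} x + W{\left(20,19 \right)} = 2 \left(-33\right) \left(-40\right) + \left(19 - 20\right)^{2} = \left(-66\right) \left(-40\right) + \left(19 - 20\right)^{2} = 2640 + \left(-1\right)^{2} = 2640 + 1 = 2641$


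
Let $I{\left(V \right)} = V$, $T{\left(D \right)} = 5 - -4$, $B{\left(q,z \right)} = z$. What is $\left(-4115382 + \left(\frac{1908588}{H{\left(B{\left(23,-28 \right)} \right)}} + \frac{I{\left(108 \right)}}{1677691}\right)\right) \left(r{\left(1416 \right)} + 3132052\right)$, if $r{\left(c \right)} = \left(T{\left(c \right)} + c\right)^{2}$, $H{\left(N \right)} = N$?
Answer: $- \frac{253646867405623764735}{11743837} \approx -2.1598 \cdot 10^{13}$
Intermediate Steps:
$T{\left(D \right)} = 9$ ($T{\left(D \right)} = 5 + 4 = 9$)
$r{\left(c \right)} = \left(9 + c\right)^{2}$
$\left(-4115382 + \left(\frac{1908588}{H{\left(B{\left(23,-28 \right)} \right)}} + \frac{I{\left(108 \right)}}{1677691}\right)\right) \left(r{\left(1416 \right)} + 3132052\right) = \left(-4115382 + \left(\frac{1908588}{-28} + \frac{108}{1677691}\right)\right) \left(\left(9 + 1416\right)^{2} + 3132052\right) = \left(-4115382 + \left(1908588 \left(- \frac{1}{28}\right) + 108 \cdot \frac{1}{1677691}\right)\right) \left(1425^{2} + 3132052\right) = \left(-4115382 + \left(- \frac{477147}{7} + \frac{108}{1677691}\right)\right) \left(2030625 + 3132052\right) = \left(-4115382 - \frac{800505226821}{11743837}\right) 5162677 = \left(- \frac{49130880627555}{11743837}\right) 5162677 = - \frac{253646867405623764735}{11743837}$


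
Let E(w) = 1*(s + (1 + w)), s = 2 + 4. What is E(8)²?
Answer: 225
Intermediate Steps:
s = 6
E(w) = 7 + w (E(w) = 1*(6 + (1 + w)) = 1*(7 + w) = 7 + w)
E(8)² = (7 + 8)² = 15² = 225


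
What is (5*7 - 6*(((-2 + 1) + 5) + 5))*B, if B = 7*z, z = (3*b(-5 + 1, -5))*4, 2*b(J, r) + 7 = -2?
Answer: 7182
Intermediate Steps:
b(J, r) = -9/2 (b(J, r) = -7/2 + (1/2)*(-2) = -7/2 - 1 = -9/2)
z = -54 (z = (3*(-9/2))*4 = -27/2*4 = -54)
B = -378 (B = 7*(-54) = -378)
(5*7 - 6*(((-2 + 1) + 5) + 5))*B = (5*7 - 6*(((-2 + 1) + 5) + 5))*(-378) = (35 - 6*((-1 + 5) + 5))*(-378) = (35 - 6*(4 + 5))*(-378) = (35 - 6*9)*(-378) = (35 - 54)*(-378) = -19*(-378) = 7182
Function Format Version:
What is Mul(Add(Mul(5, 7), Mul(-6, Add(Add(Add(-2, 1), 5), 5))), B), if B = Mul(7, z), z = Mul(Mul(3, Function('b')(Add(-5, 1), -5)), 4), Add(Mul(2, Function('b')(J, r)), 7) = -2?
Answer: 7182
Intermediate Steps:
Function('b')(J, r) = Rational(-9, 2) (Function('b')(J, r) = Add(Rational(-7, 2), Mul(Rational(1, 2), -2)) = Add(Rational(-7, 2), -1) = Rational(-9, 2))
z = -54 (z = Mul(Mul(3, Rational(-9, 2)), 4) = Mul(Rational(-27, 2), 4) = -54)
B = -378 (B = Mul(7, -54) = -378)
Mul(Add(Mul(5, 7), Mul(-6, Add(Add(Add(-2, 1), 5), 5))), B) = Mul(Add(Mul(5, 7), Mul(-6, Add(Add(Add(-2, 1), 5), 5))), -378) = Mul(Add(35, Mul(-6, Add(Add(-1, 5), 5))), -378) = Mul(Add(35, Mul(-6, Add(4, 5))), -378) = Mul(Add(35, Mul(-6, 9)), -378) = Mul(Add(35, -54), -378) = Mul(-19, -378) = 7182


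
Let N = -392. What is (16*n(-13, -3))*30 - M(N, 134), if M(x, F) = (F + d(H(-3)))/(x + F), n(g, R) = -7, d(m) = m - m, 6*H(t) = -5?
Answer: -433373/129 ≈ -3359.5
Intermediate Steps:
H(t) = -⅚ (H(t) = (⅙)*(-5) = -⅚)
d(m) = 0
M(x, F) = F/(F + x) (M(x, F) = (F + 0)/(x + F) = F/(F + x))
(16*n(-13, -3))*30 - M(N, 134) = (16*(-7))*30 - 134/(134 - 392) = -112*30 - 134/(-258) = -3360 - 134*(-1)/258 = -3360 - 1*(-67/129) = -3360 + 67/129 = -433373/129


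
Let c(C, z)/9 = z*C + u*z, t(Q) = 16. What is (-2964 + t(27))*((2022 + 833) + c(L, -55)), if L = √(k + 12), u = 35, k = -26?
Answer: 42657560 + 1459260*I*√14 ≈ 4.2658e+7 + 5.46e+6*I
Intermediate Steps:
L = I*√14 (L = √(-26 + 12) = √(-14) = I*√14 ≈ 3.7417*I)
c(C, z) = 315*z + 9*C*z (c(C, z) = 9*(z*C + 35*z) = 9*(C*z + 35*z) = 9*(35*z + C*z) = 315*z + 9*C*z)
(-2964 + t(27))*((2022 + 833) + c(L, -55)) = (-2964 + 16)*((2022 + 833) + 9*(-55)*(35 + I*√14)) = -2948*(2855 + (-17325 - 495*I*√14)) = -2948*(-14470 - 495*I*√14) = 42657560 + 1459260*I*√14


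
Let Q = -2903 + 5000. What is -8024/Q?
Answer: -8024/2097 ≈ -3.8264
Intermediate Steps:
Q = 2097
-8024/Q = -8024/2097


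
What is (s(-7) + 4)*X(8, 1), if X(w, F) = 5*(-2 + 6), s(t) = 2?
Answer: 120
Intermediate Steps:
X(w, F) = 20 (X(w, F) = 5*4 = 20)
(s(-7) + 4)*X(8, 1) = (2 + 4)*20 = 6*20 = 120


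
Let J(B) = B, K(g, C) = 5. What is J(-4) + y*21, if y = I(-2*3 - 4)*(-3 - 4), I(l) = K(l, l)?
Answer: -739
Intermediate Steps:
I(l) = 5
y = -35 (y = 5*(-3 - 4) = 5*(-7) = -35)
J(-4) + y*21 = -4 - 35*21 = -4 - 735 = -739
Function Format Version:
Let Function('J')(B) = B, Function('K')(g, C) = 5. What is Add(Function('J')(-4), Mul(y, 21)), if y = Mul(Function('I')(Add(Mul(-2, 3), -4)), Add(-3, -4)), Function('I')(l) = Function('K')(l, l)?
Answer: -739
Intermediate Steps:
Function('I')(l) = 5
y = -35 (y = Mul(5, Add(-3, -4)) = Mul(5, -7) = -35)
Add(Function('J')(-4), Mul(y, 21)) = Add(-4, Mul(-35, 21)) = Add(-4, -735) = -739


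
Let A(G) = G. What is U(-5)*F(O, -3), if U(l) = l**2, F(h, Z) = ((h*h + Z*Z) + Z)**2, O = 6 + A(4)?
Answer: 280900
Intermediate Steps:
O = 10 (O = 6 + 4 = 10)
F(h, Z) = (Z + Z**2 + h**2)**2 (F(h, Z) = ((h**2 + Z**2) + Z)**2 = ((Z**2 + h**2) + Z)**2 = (Z + Z**2 + h**2)**2)
U(-5)*F(O, -3) = (-5)**2*(-3 + (-3)**2 + 10**2)**2 = 25*(-3 + 9 + 100)**2 = 25*106**2 = 25*11236 = 280900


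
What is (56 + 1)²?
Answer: 3249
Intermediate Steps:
(56 + 1)² = 57² = 3249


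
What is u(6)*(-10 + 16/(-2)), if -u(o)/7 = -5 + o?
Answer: 126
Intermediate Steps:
u(o) = 35 - 7*o (u(o) = -7*(-5 + o) = 35 - 7*o)
u(6)*(-10 + 16/(-2)) = (35 - 7*6)*(-10 + 16/(-2)) = (35 - 42)*(-10 + 16*(-½)) = -7*(-10 - 8) = -7*(-18) = 126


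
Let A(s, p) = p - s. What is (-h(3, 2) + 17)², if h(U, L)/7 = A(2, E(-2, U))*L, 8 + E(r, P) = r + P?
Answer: 20449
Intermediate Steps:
E(r, P) = -8 + P + r (E(r, P) = -8 + (r + P) = -8 + (P + r) = -8 + P + r)
h(U, L) = 7*L*(-12 + U) (h(U, L) = 7*(((-8 + U - 2) - 1*2)*L) = 7*(((-10 + U) - 2)*L) = 7*((-12 + U)*L) = 7*(L*(-12 + U)) = 7*L*(-12 + U))
(-h(3, 2) + 17)² = (-7*2*(-12 + 3) + 17)² = (-7*2*(-9) + 17)² = (-1*(-126) + 17)² = (126 + 17)² = 143² = 20449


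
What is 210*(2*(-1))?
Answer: -420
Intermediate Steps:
210*(2*(-1)) = 210*(-2) = -420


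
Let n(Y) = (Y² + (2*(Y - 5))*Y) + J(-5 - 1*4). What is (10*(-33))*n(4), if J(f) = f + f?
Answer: 3300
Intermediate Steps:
J(f) = 2*f
n(Y) = -18 + Y² + Y*(-10 + 2*Y) (n(Y) = (Y² + (2*(Y - 5))*Y) + 2*(-5 - 1*4) = (Y² + (2*(-5 + Y))*Y) + 2*(-5 - 4) = (Y² + (-10 + 2*Y)*Y) + 2*(-9) = (Y² + Y*(-10 + 2*Y)) - 18 = -18 + Y² + Y*(-10 + 2*Y))
(10*(-33))*n(4) = (10*(-33))*(-18 - 10*4 + 3*4²) = -330*(-18 - 40 + 3*16) = -330*(-18 - 40 + 48) = -330*(-10) = 3300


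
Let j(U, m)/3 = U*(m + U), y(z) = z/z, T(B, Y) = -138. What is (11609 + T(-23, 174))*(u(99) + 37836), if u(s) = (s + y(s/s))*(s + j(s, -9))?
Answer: 31209562656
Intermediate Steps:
y(z) = 1
j(U, m) = 3*U*(U + m) (j(U, m) = 3*(U*(m + U)) = 3*(U*(U + m)) = 3*U*(U + m))
u(s) = (1 + s)*(s + 3*s*(-9 + s)) (u(s) = (s + 1)*(s + 3*s*(s - 9)) = (1 + s)*(s + 3*s*(-9 + s)))
(11609 + T(-23, 174))*(u(99) + 37836) = (11609 - 138)*(99*(-26 - 23*99 + 3*99²) + 37836) = 11471*(99*(-26 - 2277 + 3*9801) + 37836) = 11471*(99*(-26 - 2277 + 29403) + 37836) = 11471*(99*27100 + 37836) = 11471*(2682900 + 37836) = 11471*2720736 = 31209562656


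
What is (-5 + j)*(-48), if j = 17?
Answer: -576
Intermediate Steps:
(-5 + j)*(-48) = (-5 + 17)*(-48) = 12*(-48) = -576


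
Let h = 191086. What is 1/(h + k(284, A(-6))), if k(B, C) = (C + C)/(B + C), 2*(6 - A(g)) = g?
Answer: 293/55988216 ≈ 5.2332e-6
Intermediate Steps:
A(g) = 6 - g/2
k(B, C) = 2*C/(B + C) (k(B, C) = (2*C)/(B + C) = 2*C/(B + C))
1/(h + k(284, A(-6))) = 1/(191086 + 2*(6 - ½*(-6))/(284 + (6 - ½*(-6)))) = 1/(191086 + 2*(6 + 3)/(284 + (6 + 3))) = 1/(191086 + 2*9/(284 + 9)) = 1/(191086 + 2*9/293) = 1/(191086 + 2*9*(1/293)) = 1/(191086 + 18/293) = 1/(55988216/293) = 293/55988216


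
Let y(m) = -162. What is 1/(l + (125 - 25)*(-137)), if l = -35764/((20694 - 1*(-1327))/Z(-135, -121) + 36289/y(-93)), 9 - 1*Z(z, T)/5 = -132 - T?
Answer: -30749/131572900 ≈ -0.00023370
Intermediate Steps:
Z(z, T) = 705 + 5*T (Z(z, T) = 45 - 5*(-132 - T) = 45 + (660 + 5*T) = 705 + 5*T)
l = 289688400/30749 (l = -35764/((20694 - 1*(-1327))/(705 + 5*(-121)) + 36289/(-162)) = -35764/((20694 + 1327)/(705 - 605) + 36289*(-1/162)) = -35764/(22021/100 - 36289/162) = -35764/(-30749/8100) = -35764*(-8100/30749) = 289688400/30749 ≈ 9421.1)
1/(l + (125 - 25)*(-137)) = 1/(289688400/30749 + (125 - 25)*(-137)) = 1/(289688400/30749 + 100*(-137)) = 1/(289688400/30749 - 13700) = 1/(-131572900/30749) = -30749/131572900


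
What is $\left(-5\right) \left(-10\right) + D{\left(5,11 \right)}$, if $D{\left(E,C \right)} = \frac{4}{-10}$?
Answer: $\frac{248}{5} \approx 49.6$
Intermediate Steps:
$D{\left(E,C \right)} = - \frac{2}{5}$ ($D{\left(E,C \right)} = 4 \left(- \frac{1}{10}\right) = - \frac{2}{5}$)
$\left(-5\right) \left(-10\right) + D{\left(5,11 \right)} = \left(-5\right) \left(-10\right) - \frac{2}{5} = 50 - \frac{2}{5} = \frac{248}{5}$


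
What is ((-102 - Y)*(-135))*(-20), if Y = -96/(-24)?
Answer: -286200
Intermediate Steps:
Y = 4 (Y = -96*(-1/24) = 4)
((-102 - Y)*(-135))*(-20) = ((-102 - 1*4)*(-135))*(-20) = ((-102 - 4)*(-135))*(-20) = -106*(-135)*(-20) = 14310*(-20) = -286200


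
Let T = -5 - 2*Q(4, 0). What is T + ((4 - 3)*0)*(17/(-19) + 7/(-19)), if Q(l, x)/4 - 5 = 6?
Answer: -93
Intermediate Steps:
Q(l, x) = 44 (Q(l, x) = 20 + 4*6 = 20 + 24 = 44)
T = -93 (T = -5 - 2*44 = -5 - 88 = -93)
T + ((4 - 3)*0)*(17/(-19) + 7/(-19)) = -93 + ((4 - 3)*0)*(17/(-19) + 7/(-19)) = -93 + (1*0)*(17*(-1/19) + 7*(-1/19)) = -93 + 0*(-17/19 - 7/19) = -93 + 0*(-24/19) = -93 + 0 = -93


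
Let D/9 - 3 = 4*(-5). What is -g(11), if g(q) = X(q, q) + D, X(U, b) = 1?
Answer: 152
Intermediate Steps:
D = -153 (D = 27 + 9*(4*(-5)) = 27 + 9*(-20) = 27 - 180 = -153)
g(q) = -152 (g(q) = 1 - 153 = -152)
-g(11) = -1*(-152) = 152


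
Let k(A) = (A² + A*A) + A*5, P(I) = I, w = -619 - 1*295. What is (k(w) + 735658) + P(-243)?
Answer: 2401637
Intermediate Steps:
w = -914 (w = -619 - 295 = -914)
k(A) = 2*A² + 5*A (k(A) = (A² + A²) + 5*A = 2*A² + 5*A)
(k(w) + 735658) + P(-243) = (-914*(5 + 2*(-914)) + 735658) - 243 = (-914*(5 - 1828) + 735658) - 243 = (-914*(-1823) + 735658) - 243 = (1666222 + 735658) - 243 = 2401880 - 243 = 2401637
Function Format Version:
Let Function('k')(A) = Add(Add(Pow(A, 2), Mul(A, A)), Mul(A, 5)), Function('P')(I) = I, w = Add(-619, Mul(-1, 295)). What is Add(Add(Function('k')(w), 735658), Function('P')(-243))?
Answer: 2401637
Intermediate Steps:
w = -914 (w = Add(-619, -295) = -914)
Function('k')(A) = Add(Mul(2, Pow(A, 2)), Mul(5, A)) (Function('k')(A) = Add(Add(Pow(A, 2), Pow(A, 2)), Mul(5, A)) = Add(Mul(2, Pow(A, 2)), Mul(5, A)))
Add(Add(Function('k')(w), 735658), Function('P')(-243)) = Add(Add(Mul(-914, Add(5, Mul(2, -914))), 735658), -243) = Add(Add(Mul(-914, Add(5, -1828)), 735658), -243) = Add(Add(Mul(-914, -1823), 735658), -243) = Add(Add(1666222, 735658), -243) = Add(2401880, -243) = 2401637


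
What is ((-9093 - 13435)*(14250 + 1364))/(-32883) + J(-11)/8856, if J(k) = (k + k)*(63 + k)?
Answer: 129794991425/12133827 ≈ 10697.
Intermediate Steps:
J(k) = 2*k*(63 + k) (J(k) = (2*k)*(63 + k) = 2*k*(63 + k))
((-9093 - 13435)*(14250 + 1364))/(-32883) + J(-11)/8856 = ((-9093 - 13435)*(14250 + 1364))/(-32883) + (2*(-11)*(63 - 11))/8856 = -22528*15614*(-1/32883) + (2*(-11)*52)*(1/8856) = -351752192*(-1/32883) - 1144*1/8856 = 351752192/32883 - 143/1107 = 129794991425/12133827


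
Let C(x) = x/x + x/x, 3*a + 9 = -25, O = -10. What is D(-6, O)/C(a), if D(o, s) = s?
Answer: -5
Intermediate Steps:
a = -34/3 (a = -3 + (⅓)*(-25) = -3 - 25/3 = -34/3 ≈ -11.333)
C(x) = 2 (C(x) = 1 + 1 = 2)
D(-6, O)/C(a) = -10/2 = -10*½ = -5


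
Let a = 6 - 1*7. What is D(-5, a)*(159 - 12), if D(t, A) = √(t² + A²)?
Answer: 147*√26 ≈ 749.56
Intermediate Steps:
a = -1 (a = 6 - 7 = -1)
D(t, A) = √(A² + t²)
D(-5, a)*(159 - 12) = √((-1)² + (-5)²)*(159 - 12) = √(1 + 25)*147 = √26*147 = 147*√26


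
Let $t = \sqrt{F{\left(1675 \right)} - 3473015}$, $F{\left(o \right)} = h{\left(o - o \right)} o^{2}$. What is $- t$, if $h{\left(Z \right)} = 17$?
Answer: $- \sqrt{44222610} \approx -6650.0$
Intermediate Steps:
$F{\left(o \right)} = 17 o^{2}$
$t = \sqrt{44222610}$ ($t = \sqrt{17 \cdot 1675^{2} - 3473015} = \sqrt{17 \cdot 2805625 - 3473015} = \sqrt{47695625 - 3473015} = \sqrt{44222610} \approx 6650.0$)
$- t = - \sqrt{44222610}$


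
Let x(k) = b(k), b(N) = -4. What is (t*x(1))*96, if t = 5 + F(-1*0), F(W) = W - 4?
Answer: -384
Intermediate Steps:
x(k) = -4
F(W) = -4 + W
t = 1 (t = 5 + (-4 - 1*0) = 5 + (-4 + 0) = 5 - 4 = 1)
(t*x(1))*96 = (1*(-4))*96 = -4*96 = -384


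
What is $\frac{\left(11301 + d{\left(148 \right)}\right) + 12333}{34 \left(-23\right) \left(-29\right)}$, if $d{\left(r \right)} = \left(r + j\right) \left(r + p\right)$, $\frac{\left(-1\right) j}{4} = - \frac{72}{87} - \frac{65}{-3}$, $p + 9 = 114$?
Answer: $\frac{1739515}{986493} \approx 1.7633$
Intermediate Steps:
$p = 105$ ($p = -9 + 114 = 105$)
$j = - \frac{7252}{87}$ ($j = - 4 \left(- \frac{72}{87} - \frac{65}{-3}\right) = - 4 \left(\left(-72\right) \frac{1}{87} - - \frac{65}{3}\right) = - 4 \left(- \frac{24}{29} + \frac{65}{3}\right) = \left(-4\right) \frac{1813}{87} = - \frac{7252}{87} \approx -83.356$)
$d{\left(r \right)} = \left(105 + r\right) \left(- \frac{7252}{87} + r\right)$ ($d{\left(r \right)} = \left(r - \frac{7252}{87}\right) \left(r + 105\right) = \left(- \frac{7252}{87} + r\right) \left(105 + r\right) = \left(105 + r\right) \left(- \frac{7252}{87} + r\right)$)
$\frac{\left(11301 + d{\left(148 \right)}\right) + 12333}{34 \left(-23\right) \left(-29\right)} = \frac{\left(11301 + \left(- \frac{253820}{29} + 148^{2} + \frac{1883}{87} \cdot 148\right)\right) + 12333}{34 \left(-23\right) \left(-29\right)} = \frac{\left(11301 + \left(- \frac{253820}{29} + 21904 + \frac{278684}{87}\right)\right) + 12333}{\left(-782\right) \left(-29\right)} = \frac{\left(11301 + \frac{1422872}{87}\right) + 12333}{22678} = \left(\frac{2406059}{87} + 12333\right) \frac{1}{22678} = \frac{3479030}{87} \cdot \frac{1}{22678} = \frac{1739515}{986493}$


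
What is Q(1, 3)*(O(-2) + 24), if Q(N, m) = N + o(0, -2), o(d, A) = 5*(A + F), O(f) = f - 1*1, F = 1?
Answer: -84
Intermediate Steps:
O(f) = -1 + f (O(f) = f - 1 = -1 + f)
o(d, A) = 5 + 5*A (o(d, A) = 5*(A + 1) = 5*(1 + A) = 5 + 5*A)
Q(N, m) = -5 + N (Q(N, m) = N + (5 + 5*(-2)) = N + (5 - 10) = N - 5 = -5 + N)
Q(1, 3)*(O(-2) + 24) = (-5 + 1)*((-1 - 2) + 24) = -4*(-3 + 24) = -4*21 = -84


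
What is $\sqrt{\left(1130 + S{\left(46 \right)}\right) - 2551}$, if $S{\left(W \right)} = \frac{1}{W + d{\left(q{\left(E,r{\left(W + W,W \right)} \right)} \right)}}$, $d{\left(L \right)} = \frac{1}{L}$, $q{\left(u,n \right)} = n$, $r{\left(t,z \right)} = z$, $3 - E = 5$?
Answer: $\frac{i \sqrt{6368382687}}{2117} \approx 37.696 i$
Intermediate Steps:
$E = -2$ ($E = 3 - 5 = -2$)
$S{\left(W \right)} = \frac{1}{W + \frac{1}{W}}$
$\sqrt{\left(1130 + S{\left(46 \right)}\right) - 2551} = \sqrt{\left(1130 + \frac{46}{1 + 46^{2}}\right) - 2551} = \sqrt{\left(1130 + \frac{46}{1 + 2116}\right) - 2551} = \sqrt{\left(1130 + \frac{46}{2117}\right) - 2551} = \sqrt{\frac{2392256}{2117} - 2551} = \sqrt{- \frac{3008211}{2117}} = \frac{i \sqrt{6368382687}}{2117}$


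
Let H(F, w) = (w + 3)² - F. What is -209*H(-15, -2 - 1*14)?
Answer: -38456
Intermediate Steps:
H(F, w) = (3 + w)² - F
-209*H(-15, -2 - 1*14) = -209*((3 + (-2 - 1*14))² - 1*(-15)) = -209*((3 + (-2 - 14))² + 15) = -209*((3 - 16)² + 15) = -209*((-13)² + 15) = -209*(169 + 15) = -209*184 = -38456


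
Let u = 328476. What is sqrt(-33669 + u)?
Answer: sqrt(294807) ≈ 542.96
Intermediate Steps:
sqrt(-33669 + u) = sqrt(-33669 + 328476) = sqrt(294807)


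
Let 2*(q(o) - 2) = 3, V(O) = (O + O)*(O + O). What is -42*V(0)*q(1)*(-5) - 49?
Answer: -49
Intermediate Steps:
V(O) = 4*O**2 (V(O) = (2*O)*(2*O) = 4*O**2)
q(o) = 7/2 (q(o) = 2 + (1/2)*3 = 2 + 3/2 = 7/2)
-42*V(0)*q(1)*(-5) - 49 = -42*(4*0**2)*(7/2)*(-5) - 49 = -42*(4*0)*(7/2)*(-5) - 49 = -42*0*(7/2)*(-5) - 49 = -0*(-5) - 49 = -42*0 - 49 = 0 - 49 = -49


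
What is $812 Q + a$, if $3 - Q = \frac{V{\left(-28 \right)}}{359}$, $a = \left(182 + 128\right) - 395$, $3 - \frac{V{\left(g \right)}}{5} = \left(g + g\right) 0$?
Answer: $\frac{831829}{359} \approx 2317.1$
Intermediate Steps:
$V{\left(g \right)} = 15$ ($V{\left(g \right)} = 15 - 5 \left(g + g\right) 0 = 15 - 5 \cdot 2 g 0 = 15 - 0 = 15 + 0 = 15$)
$a = -85$ ($a = 310 - 395 = -85$)
$Q = \frac{1062}{359}$ ($Q = 3 - \frac{15}{359} = \frac{1062}{359} \approx 2.9582$)
$812 Q + a = 812 \cdot \frac{1062}{359} - 85 = \frac{862344}{359} - 85 = \frac{831829}{359}$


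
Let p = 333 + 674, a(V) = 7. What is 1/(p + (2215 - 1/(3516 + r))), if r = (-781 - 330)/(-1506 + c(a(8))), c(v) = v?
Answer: 5271595/16985077591 ≈ 0.00031037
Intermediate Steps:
p = 1007
r = 1111/1499 (r = (-781 - 330)/(-1506 + 7) = -1111/(-1499) = -1111*(-1/1499) = 1111/1499 ≈ 0.74116)
1/(p + (2215 - 1/(3516 + r))) = 1/(1007 + (2215 - 1/(3516 + 1111/1499))) = 1/(1007 + (2215 - 1/5271595/1499)) = 1/(1007 + (2215 - 1*1499/5271595)) = 1/(1007 + (2215 - 1499/5271595)) = 1/(1007 + 11676581426/5271595) = 1/(16985077591/5271595) = 5271595/16985077591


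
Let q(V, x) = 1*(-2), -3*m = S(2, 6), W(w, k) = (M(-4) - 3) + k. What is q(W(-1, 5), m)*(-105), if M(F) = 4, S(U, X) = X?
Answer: 210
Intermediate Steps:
W(w, k) = 1 + k (W(w, k) = (4 - 3) + k = 1 + k)
m = -2 (m = -1/3*6 = -2)
q(V, x) = -2
q(W(-1, 5), m)*(-105) = -2*(-105) = 210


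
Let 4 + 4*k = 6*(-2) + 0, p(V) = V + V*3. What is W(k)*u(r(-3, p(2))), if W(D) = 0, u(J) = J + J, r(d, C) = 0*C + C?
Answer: 0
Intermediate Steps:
p(V) = 4*V (p(V) = V + 3*V = 4*V)
r(d, C) = C (r(d, C) = 0 + C = C)
u(J) = 2*J
k = -4 (k = -1 + (6*(-2) + 0)/4 = -1 + (-12 + 0)/4 = -1 + (1/4)*(-12) = -1 - 3 = -4)
W(k)*u(r(-3, p(2))) = 0*(2*(4*2)) = 0*(2*8) = 0*16 = 0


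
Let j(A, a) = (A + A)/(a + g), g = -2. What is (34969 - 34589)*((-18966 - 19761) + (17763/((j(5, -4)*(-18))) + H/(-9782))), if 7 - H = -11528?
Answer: -70878954092/4891 ≈ -1.4492e+7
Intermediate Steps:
j(A, a) = 2*A/(-2 + a) (j(A, a) = (A + A)/(a - 2) = (2*A)/(-2 + a) = 2*A/(-2 + a))
H = 11535 (H = 7 - 1*(-11528) = 7 + 11528 = 11535)
(34969 - 34589)*((-18966 - 19761) + (17763/((j(5, -4)*(-18))) + H/(-9782))) = (34969 - 34589)*((-18966 - 19761) + (17763/(((2*5/(-2 - 4))*(-18))) + 11535/(-9782))) = 380*(-38727 + (17763/(((2*5/(-6))*(-18))) + 11535*(-1/9782))) = 380*(-38727 + (17763/(((2*5*(-⅙))*(-18))) - 11535/9782)) = 380*(-38727 + (17763/((-5/3*(-18))) - 11535/9782)) = 380*(-38727 + (17763/30 - 11535/9782)) = 380*(-38727 + (17763*(1/30) - 11535/9782)) = 380*(-38727 + (5921/10 - 11535/9782)) = 380*(-38727 + 14450968/24455) = 380*(-932617817/24455) = -70878954092/4891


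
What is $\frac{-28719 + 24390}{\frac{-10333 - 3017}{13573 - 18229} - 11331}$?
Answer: $\frac{3359304}{8790631} \approx 0.38215$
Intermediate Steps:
$\frac{-28719 + 24390}{\frac{-10333 - 3017}{13573 - 18229} - 11331} = - \frac{4329}{- \frac{13350}{-4656} - 11331} = - \frac{4329}{\left(-13350\right) \left(- \frac{1}{4656}\right) - 11331} = - \frac{4329}{\frac{2225}{776} - 11331} = - \frac{4329}{- \frac{8790631}{776}} = \left(-4329\right) \left(- \frac{776}{8790631}\right) = \frac{3359304}{8790631}$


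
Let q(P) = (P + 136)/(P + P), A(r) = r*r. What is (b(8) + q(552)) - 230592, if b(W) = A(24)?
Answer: -15871061/69 ≈ -2.3002e+5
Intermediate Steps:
A(r) = r²
q(P) = (136 + P)/(2*P) (q(P) = (136 + P)/((2*P)) = (136 + P)*(1/(2*P)) = (136 + P)/(2*P))
b(W) = 576 (b(W) = 24² = 576)
(b(8) + q(552)) - 230592 = (576 + (½)*(136 + 552)/552) - 230592 = (576 + (½)*(1/552)*688) - 230592 = (576 + 43/69) - 230592 = 39787/69 - 230592 = -15871061/69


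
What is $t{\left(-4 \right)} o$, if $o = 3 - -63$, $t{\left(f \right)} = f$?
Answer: $-264$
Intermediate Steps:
$o = 66$ ($o = 3 + 63 = 66$)
$t{\left(-4 \right)} o = \left(-4\right) 66 = -264$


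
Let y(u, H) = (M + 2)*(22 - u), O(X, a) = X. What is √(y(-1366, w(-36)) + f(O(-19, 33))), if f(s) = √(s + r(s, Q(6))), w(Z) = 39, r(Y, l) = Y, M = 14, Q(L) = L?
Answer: √(22208 + I*√38) ≈ 149.02 + 0.021*I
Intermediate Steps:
y(u, H) = 352 - 16*u (y(u, H) = (14 + 2)*(22 - u) = 16*(22 - u) = 352 - 16*u)
f(s) = √2*√s (f(s) = √(s + s) = √(2*s) = √2*√s)
√(y(-1366, w(-36)) + f(O(-19, 33))) = √((352 - 16*(-1366)) + √2*√(-19)) = √((352 + 21856) + √2*(I*√19)) = √(22208 + I*√38)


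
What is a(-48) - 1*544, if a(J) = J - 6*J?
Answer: -304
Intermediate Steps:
a(J) = -5*J (a(J) = J - 6*J = -5*J)
a(-48) - 1*544 = -5*(-48) - 1*544 = 240 - 544 = -304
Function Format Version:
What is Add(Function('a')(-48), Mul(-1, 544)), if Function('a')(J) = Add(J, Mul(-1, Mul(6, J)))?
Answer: -304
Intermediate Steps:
Function('a')(J) = Mul(-5, J) (Function('a')(J) = Add(J, Mul(-6, J)) = Mul(-5, J))
Add(Function('a')(-48), Mul(-1, 544)) = Add(Mul(-5, -48), Mul(-1, 544)) = Add(240, -544) = -304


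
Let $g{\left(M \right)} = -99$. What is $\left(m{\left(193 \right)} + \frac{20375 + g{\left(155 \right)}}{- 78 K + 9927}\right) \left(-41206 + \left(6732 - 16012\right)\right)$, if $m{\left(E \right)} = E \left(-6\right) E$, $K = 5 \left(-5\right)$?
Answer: $\frac{3621917438636}{321} \approx 1.1283 \cdot 10^{10}$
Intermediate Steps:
$K = -25$
$m{\left(E \right)} = - 6 E^{2}$ ($m{\left(E \right)} = - 6 E E = - 6 E^{2}$)
$\left(m{\left(193 \right)} + \frac{20375 + g{\left(155 \right)}}{- 78 K + 9927}\right) \left(-41206 + \left(6732 - 16012\right)\right) = \left(- 6 \cdot 193^{2} + \frac{20375 - 99}{\left(-78\right) \left(-25\right) + 9927}\right) \left(-41206 + \left(6732 - 16012\right)\right) = \left(\left(-6\right) 37249 + \frac{20276}{1950 + 9927}\right) \left(-41206 - 9280\right) = \left(-223494 + \frac{20276}{11877}\right) \left(-50486\right) = \left(-223494 + 20276 \cdot \frac{1}{11877}\right) \left(-50486\right) = \left(-223494 + \frac{548}{321}\right) \left(-50486\right) = \left(- \frac{71741026}{321}\right) \left(-50486\right) = \frac{3621917438636}{321}$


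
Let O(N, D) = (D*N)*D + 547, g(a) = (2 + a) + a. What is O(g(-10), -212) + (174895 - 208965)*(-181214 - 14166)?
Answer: 6655788155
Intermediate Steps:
g(a) = 2 + 2*a
O(N, D) = 547 + N*D² (O(N, D) = N*D² + 547 = 547 + N*D²)
O(g(-10), -212) + (174895 - 208965)*(-181214 - 14166) = (547 + (2 + 2*(-10))*(-212)²) + (174895 - 208965)*(-181214 - 14166) = (547 + (2 - 20)*44944) - 34070*(-195380) = (547 - 18*44944) + 6656596600 = (547 - 808992) + 6656596600 = -808445 + 6656596600 = 6655788155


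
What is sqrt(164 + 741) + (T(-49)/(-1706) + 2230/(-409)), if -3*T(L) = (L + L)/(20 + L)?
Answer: -165470489/30352299 + sqrt(905) ≈ 24.632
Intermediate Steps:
T(L) = -2*L/(3*(20 + L)) (T(L) = -(L + L)/(3*(20 + L)) = -2*L/(3*(20 + L)))
sqrt(164 + 741) + (T(-49)/(-1706) + 2230/(-409)) = sqrt(164 + 741) + (-2*(-49)/(60 + 3*(-49))/(-1706) + 2230/(-409)) = sqrt(905) + (-2*(-49)/(60 - 147)*(-1/1706) + 2230*(-1/409)) = sqrt(905) + (-2*(-49)/(-87)*(-1/1706) - 2230/409) = sqrt(905) + (-2*(-49)*(-1/87)*(-1/1706) - 2230/409) = sqrt(905) + (-98/87*(-1/1706) - 2230/409) = sqrt(905) + (49/74211 - 2230/409) = sqrt(905) - 165470489/30352299 = -165470489/30352299 + sqrt(905)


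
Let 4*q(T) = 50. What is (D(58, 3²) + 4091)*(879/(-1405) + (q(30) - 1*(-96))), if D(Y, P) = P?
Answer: 124282070/281 ≈ 4.4229e+5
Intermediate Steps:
q(T) = 25/2 (q(T) = (¼)*50 = 25/2)
(D(58, 3²) + 4091)*(879/(-1405) + (q(30) - 1*(-96))) = (3² + 4091)*(879/(-1405) + (25/2 - 1*(-96))) = (9 + 4091)*(879*(-1/1405) + (25/2 + 96)) = 4100*(-879/1405 + 217/2) = 4100*(303127/2810) = 124282070/281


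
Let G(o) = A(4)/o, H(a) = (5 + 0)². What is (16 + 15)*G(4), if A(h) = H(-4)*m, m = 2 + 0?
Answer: 775/2 ≈ 387.50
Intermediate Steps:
H(a) = 25 (H(a) = 5² = 25)
m = 2
A(h) = 50 (A(h) = 25*2 = 50)
G(o) = 50/o
(16 + 15)*G(4) = (16 + 15)*(50/4) = 31*(50*(¼)) = 31*(25/2) = 775/2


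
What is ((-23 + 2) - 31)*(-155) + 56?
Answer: 8116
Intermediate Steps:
((-23 + 2) - 31)*(-155) + 56 = (-21 - 31)*(-155) + 56 = -52*(-155) + 56 = 8060 + 56 = 8116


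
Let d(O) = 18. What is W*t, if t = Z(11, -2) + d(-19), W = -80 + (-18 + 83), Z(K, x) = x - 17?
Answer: 15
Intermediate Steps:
Z(K, x) = -17 + x
W = -15 (W = -80 + 65 = -15)
t = -1 (t = (-17 - 2) + 18 = -19 + 18 = -1)
W*t = -15*(-1) = 15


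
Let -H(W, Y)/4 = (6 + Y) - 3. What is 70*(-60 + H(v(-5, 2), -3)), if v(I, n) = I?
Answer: -4200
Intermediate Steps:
H(W, Y) = -12 - 4*Y (H(W, Y) = -4*((6 + Y) - 3) = -4*(3 + Y) = -12 - 4*Y)
70*(-60 + H(v(-5, 2), -3)) = 70*(-60 + (-12 - 4*(-3))) = 70*(-60 + (-12 + 12)) = 70*(-60 + 0) = 70*(-60) = -4200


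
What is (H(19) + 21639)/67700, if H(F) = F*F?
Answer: 220/677 ≈ 0.32496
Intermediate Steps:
H(F) = F²
(H(19) + 21639)/67700 = (19² + 21639)/67700 = (361 + 21639)*(1/67700) = 22000*(1/67700) = 220/677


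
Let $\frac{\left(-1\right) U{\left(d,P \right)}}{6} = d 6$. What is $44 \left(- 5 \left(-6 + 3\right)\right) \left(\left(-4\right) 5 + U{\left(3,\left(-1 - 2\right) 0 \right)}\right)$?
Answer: $-84480$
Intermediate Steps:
$U{\left(d,P \right)} = - 36 d$ ($U{\left(d,P \right)} = - 6 d 6 = - 6 \cdot 6 d = - 36 d$)
$44 \left(- 5 \left(-6 + 3\right)\right) \left(\left(-4\right) 5 + U{\left(3,\left(-1 - 2\right) 0 \right)}\right) = 44 \left(- 5 \left(-6 + 3\right)\right) \left(\left(-4\right) 5 - 108\right) = 44 \left(\left(-5\right) \left(-3\right)\right) \left(-20 - 108\right) = 44 \cdot 15 \left(-128\right) = 660 \left(-128\right) = -84480$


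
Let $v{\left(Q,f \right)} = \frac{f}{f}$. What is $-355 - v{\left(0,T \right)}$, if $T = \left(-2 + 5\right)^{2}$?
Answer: $-356$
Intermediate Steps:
$T = 9$ ($T = 3^{2} = 9$)
$v{\left(Q,f \right)} = 1$
$-355 - v{\left(0,T \right)} = -355 - 1 = -356$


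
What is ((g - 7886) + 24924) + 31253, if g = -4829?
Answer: 43462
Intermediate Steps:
((g - 7886) + 24924) + 31253 = ((-4829 - 7886) + 24924) + 31253 = (-12715 + 24924) + 31253 = 12209 + 31253 = 43462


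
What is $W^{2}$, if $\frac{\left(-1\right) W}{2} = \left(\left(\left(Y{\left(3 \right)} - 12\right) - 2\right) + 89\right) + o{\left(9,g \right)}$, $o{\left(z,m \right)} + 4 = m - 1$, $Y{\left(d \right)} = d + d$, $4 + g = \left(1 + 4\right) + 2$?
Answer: $24964$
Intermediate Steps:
$g = 3$ ($g = -4 + \left(\left(1 + 4\right) + 2\right) = -4 + \left(5 + 2\right) = -4 + 7 = 3$)
$Y{\left(d \right)} = 2 d$
$o{\left(z,m \right)} = -5 + m$ ($o{\left(z,m \right)} = -4 + \left(m - 1\right) = -4 + \left(-1 + m\right) = -5 + m$)
$W = -158$ ($W = - 2 \left(\left(\left(\left(2 \cdot 3 - 12\right) - 2\right) + 89\right) + \left(-5 + 3\right)\right) = - 2 \left(\left(\left(\left(6 - 12\right) - 2\right) + 89\right) - 2\right) = - 2 \left(\left(\left(-6 - 2\right) + 89\right) - 2\right) = - 2 \left(\left(-8 + 89\right) - 2\right) = - 2 \left(81 - 2\right) = \left(-2\right) 79 = -158$)
$W^{2} = \left(-158\right)^{2} = 24964$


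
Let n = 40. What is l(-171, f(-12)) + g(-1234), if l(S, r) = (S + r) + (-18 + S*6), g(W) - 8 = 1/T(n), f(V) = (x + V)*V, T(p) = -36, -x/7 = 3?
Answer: -29197/36 ≈ -811.03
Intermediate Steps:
x = -21 (x = -7*3 = -21)
f(V) = V*(-21 + V) (f(V) = (-21 + V)*V = V*(-21 + V))
g(W) = 287/36 (g(W) = 8 + 1/(-36) = 8 - 1/36 = 287/36)
l(S, r) = -18 + r + 7*S (l(S, r) = (S + r) + (-18 + 6*S) = -18 + r + 7*S)
l(-171, f(-12)) + g(-1234) = (-18 - 12*(-21 - 12) + 7*(-171)) + 287/36 = (-18 - 12*(-33) - 1197) + 287/36 = (-18 + 396 - 1197) + 287/36 = -819 + 287/36 = -29197/36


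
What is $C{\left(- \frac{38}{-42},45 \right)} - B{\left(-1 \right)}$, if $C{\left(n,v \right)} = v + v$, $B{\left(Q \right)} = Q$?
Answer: $91$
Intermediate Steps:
$C{\left(n,v \right)} = 2 v$
$C{\left(- \frac{38}{-42},45 \right)} - B{\left(-1 \right)} = 2 \cdot 45 - -1 = 90 + 1 = 91$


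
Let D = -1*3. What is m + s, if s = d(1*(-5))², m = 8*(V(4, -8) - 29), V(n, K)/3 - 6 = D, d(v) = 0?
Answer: -160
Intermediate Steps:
D = -3
V(n, K) = 9 (V(n, K) = 18 + 3*(-3) = 18 - 9 = 9)
m = -160 (m = 8*(9 - 29) = 8*(-20) = -160)
s = 0 (s = 0² = 0)
m + s = -160 + 0 = -160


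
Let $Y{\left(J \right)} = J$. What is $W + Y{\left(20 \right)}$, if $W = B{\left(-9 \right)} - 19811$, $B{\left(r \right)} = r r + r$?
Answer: $-19719$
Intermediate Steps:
$B{\left(r \right)} = r + r^{2}$ ($B{\left(r \right)} = r^{2} + r = r + r^{2}$)
$W = -19739$ ($W = - 9 \left(1 - 9\right) - 19811 = \left(-9\right) \left(-8\right) - 19811 = 72 - 19811 = -19739$)
$W + Y{\left(20 \right)} = -19739 + 20 = -19719$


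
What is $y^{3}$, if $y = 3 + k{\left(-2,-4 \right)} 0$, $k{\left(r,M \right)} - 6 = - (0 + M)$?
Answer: $27$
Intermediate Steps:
$k{\left(r,M \right)} = 6 - M$ ($k{\left(r,M \right)} = 6 - \left(0 + M\right) = 6 - M$)
$y = 3$ ($y = 3 + \left(6 - -4\right) 0 = 3 + \left(6 + 4\right) 0 = 3 + 10 \cdot 0 = 3 + 0 = 3$)
$y^{3} = 3^{3} = 27$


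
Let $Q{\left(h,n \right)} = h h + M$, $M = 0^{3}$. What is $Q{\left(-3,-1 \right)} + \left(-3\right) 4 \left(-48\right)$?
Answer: $585$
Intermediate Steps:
$M = 0$
$Q{\left(h,n \right)} = h^{2}$ ($Q{\left(h,n \right)} = h h + 0 = h^{2} + 0 = h^{2}$)
$Q{\left(-3,-1 \right)} + \left(-3\right) 4 \left(-48\right) = \left(-3\right)^{2} + \left(-3\right) 4 \left(-48\right) = 9 - -576 = 9 + 576 = 585$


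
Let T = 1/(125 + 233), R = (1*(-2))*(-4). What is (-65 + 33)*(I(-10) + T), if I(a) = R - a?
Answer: -103120/179 ≈ -576.09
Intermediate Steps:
R = 8 (R = -2*(-4) = 8)
I(a) = 8 - a
T = 1/358 ≈ 0.0027933
(-65 + 33)*(I(-10) + T) = (-65 + 33)*((8 - 1*(-10)) + 1/358) = -32*((8 + 10) + 1/358) = -32*(18 + 1/358) = -32*6445/358 = -103120/179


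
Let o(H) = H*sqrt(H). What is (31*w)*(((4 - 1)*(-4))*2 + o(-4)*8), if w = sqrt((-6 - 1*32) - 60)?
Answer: sqrt(2)*(13888 - 5208*I) ≈ 19641.0 - 7365.2*I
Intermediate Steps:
w = 7*I*sqrt(2) (w = sqrt((-6 - 32) - 60) = sqrt(-38 - 60) = sqrt(-98) = 7*I*sqrt(2) ≈ 9.8995*I)
o(H) = H**(3/2)
(31*w)*(((4 - 1)*(-4))*2 + o(-4)*8) = (31*(7*I*sqrt(2)))*(((4 - 1)*(-4))*2 + (-4)**(3/2)*8) = (217*I*sqrt(2))*((3*(-4))*2 - 8*I*8) = (217*I*sqrt(2))*(-12*2 - 64*I) = (217*I*sqrt(2))*(-24 - 64*I) = 217*I*sqrt(2)*(-24 - 64*I)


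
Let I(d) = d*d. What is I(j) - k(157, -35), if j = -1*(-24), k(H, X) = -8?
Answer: 584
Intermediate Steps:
j = 24
I(d) = d**2
I(j) - k(157, -35) = 24**2 - 1*(-8) = 576 + 8 = 584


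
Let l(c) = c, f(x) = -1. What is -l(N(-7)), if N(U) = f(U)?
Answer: 1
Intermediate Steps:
N(U) = -1
-l(N(-7)) = -1*(-1) = 1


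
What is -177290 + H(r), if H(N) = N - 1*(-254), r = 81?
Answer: -176955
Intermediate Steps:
H(N) = 254 + N (H(N) = N + 254 = 254 + N)
-177290 + H(r) = -177290 + (254 + 81) = -177290 + 335 = -176955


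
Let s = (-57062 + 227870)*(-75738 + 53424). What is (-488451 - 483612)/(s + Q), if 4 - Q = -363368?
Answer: 324021/1270348780 ≈ 0.00025506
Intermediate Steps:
Q = 363372 (Q = 4 - 1*(-363368) = 4 + 363368 = 363372)
s = -3811409712 (s = 170808*(-22314) = -3811409712)
(-488451 - 483612)/(s + Q) = (-488451 - 483612)/(-3811409712 + 363372) = -972063/(-3811046340) = -972063*(-1/3811046340) = 324021/1270348780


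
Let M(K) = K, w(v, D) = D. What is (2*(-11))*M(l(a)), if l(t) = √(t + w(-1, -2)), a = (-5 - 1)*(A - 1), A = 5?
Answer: -22*I*√26 ≈ -112.18*I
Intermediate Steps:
a = -24 (a = (-5 - 1)*(5 - 1) = -6*4 = -24)
l(t) = √(-2 + t) (l(t) = √(t - 2) = √(-2 + t))
(2*(-11))*M(l(a)) = (2*(-11))*√(-2 - 24) = -22*I*√26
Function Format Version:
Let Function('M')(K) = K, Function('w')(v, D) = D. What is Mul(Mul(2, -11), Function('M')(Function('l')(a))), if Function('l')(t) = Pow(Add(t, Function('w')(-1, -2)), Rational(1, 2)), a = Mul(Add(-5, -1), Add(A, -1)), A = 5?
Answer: Mul(-22, I, Pow(26, Rational(1, 2))) ≈ Mul(-112.18, I)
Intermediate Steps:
a = -24 (a = Mul(Add(-5, -1), Add(5, -1)) = Mul(-6, 4) = -24)
Function('l')(t) = Pow(Add(-2, t), Rational(1, 2)) (Function('l')(t) = Pow(Add(t, -2), Rational(1, 2)) = Pow(Add(-2, t), Rational(1, 2)))
Mul(Mul(2, -11), Function('M')(Function('l')(a))) = Mul(Mul(2, -11), Pow(Add(-2, -24), Rational(1, 2))) = Mul(-22, Pow(-26, Rational(1, 2))) = Mul(-22, Mul(I, Pow(26, Rational(1, 2)))) = Mul(-22, I, Pow(26, Rational(1, 2)))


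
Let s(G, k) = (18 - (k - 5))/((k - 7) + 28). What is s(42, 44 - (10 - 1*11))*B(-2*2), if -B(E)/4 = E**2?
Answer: 64/3 ≈ 21.333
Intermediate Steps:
s(G, k) = (23 - k)/(21 + k) (s(G, k) = (18 - (-5 + k))/((-7 + k) + 28) = (18 + (5 - k))/(21 + k) = (23 - k)/(21 + k))
B(E) = -4*E**2
s(42, 44 - (10 - 1*11))*B(-2*2) = ((23 - (44 - (10 - 1*11)))/(21 + (44 - (10 - 1*11))))*(-4*(-2*2)**2) = ((23 - (44 - (10 - 11)))/(21 + (44 - (10 - 11))))*(-4*(-4)**2) = ((23 - (44 - 1*(-1)))/(21 + (44 - 1*(-1))))*(-4*16) = ((23 - (44 + 1))/(21 + (44 + 1)))*(-64) = ((23 - 1*45)/(21 + 45))*(-64) = ((23 - 45)/66)*(-64) = ((1/66)*(-22))*(-64) = -1/3*(-64) = 64/3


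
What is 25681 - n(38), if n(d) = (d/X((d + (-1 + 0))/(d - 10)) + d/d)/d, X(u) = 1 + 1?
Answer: 487929/19 ≈ 25680.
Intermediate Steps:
X(u) = 2
n(d) = (1 + d/2)/d (n(d) = (d/2 + d/d)/d = (d*(1/2) + 1)/d = (d/2 + 1)/d = (1 + d/2)/d)
25681 - n(38) = 25681 - (2 + 38)/(2*38) = 25681 - 40/(2*38) = 25681 - 1*10/19 = 25681 - 10/19 = 487929/19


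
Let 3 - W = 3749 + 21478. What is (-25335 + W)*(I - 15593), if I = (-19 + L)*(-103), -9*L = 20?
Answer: 2033550392/3 ≈ 6.7785e+8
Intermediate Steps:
L = -20/9 (L = -⅑*20 = -20/9 ≈ -2.2222)
W = -25224 (W = 3 - (3749 + 21478) = 3 - 1*25227 = 3 - 25227 = -25224)
I = 19673/9 (I = (-19 - 20/9)*(-103) = -191/9*(-103) = 19673/9 ≈ 2185.9)
(-25335 + W)*(I - 15593) = (-25335 - 25224)*(19673/9 - 15593) = -50559*(-120664/9) = 2033550392/3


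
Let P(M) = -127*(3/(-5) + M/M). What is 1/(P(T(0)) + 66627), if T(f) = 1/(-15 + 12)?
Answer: 5/332881 ≈ 1.5020e-5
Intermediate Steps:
T(f) = -⅓ (T(f) = 1/(-3) = -⅓)
P(M) = -254/5 (P(M) = -127*(3*(-⅕) + 1) = -127*(-⅗ + 1) = -127*⅖ = -254/5)
1/(P(T(0)) + 66627) = 1/(-254/5 + 66627) = 1/(332881/5) = 5/332881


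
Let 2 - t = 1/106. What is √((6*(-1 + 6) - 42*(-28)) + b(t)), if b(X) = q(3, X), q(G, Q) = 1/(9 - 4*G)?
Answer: √10851/3 ≈ 34.723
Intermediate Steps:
t = 211/106 (t = 2 - 1/106 = 211/106 ≈ 1.9906)
b(X) = -⅓ (b(X) = -1/(-9 + 4*3) = -1/(-9 + 12) = -1/3 = -1*⅓ = -⅓)
√((6*(-1 + 6) - 42*(-28)) + b(t)) = √((6*(-1 + 6) - 42*(-28)) - ⅓) = √((6*5 + 1176) - ⅓) = √((30 + 1176) - ⅓) = √(1206 - ⅓) = √(3617/3) = √10851/3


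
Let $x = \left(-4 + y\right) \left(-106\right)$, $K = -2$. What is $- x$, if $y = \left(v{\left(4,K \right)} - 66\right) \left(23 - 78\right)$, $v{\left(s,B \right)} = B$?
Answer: $396016$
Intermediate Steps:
$y = 3740$ ($y = \left(-2 - 66\right) \left(23 - 78\right) = \left(-68\right) \left(-55\right) = 3740$)
$x = -396016$ ($x = \left(-4 + 3740\right) \left(-106\right) = 3736 \left(-106\right) = -396016$)
$- x = \left(-1\right) \left(-396016\right) = 396016$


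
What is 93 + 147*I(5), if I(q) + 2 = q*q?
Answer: 3474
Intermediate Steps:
I(q) = -2 + q² (I(q) = -2 + q*q = -2 + q²)
93 + 147*I(5) = 93 + 147*(-2 + 5²) = 93 + 147*(-2 + 25) = 93 + 147*23 = 93 + 3381 = 3474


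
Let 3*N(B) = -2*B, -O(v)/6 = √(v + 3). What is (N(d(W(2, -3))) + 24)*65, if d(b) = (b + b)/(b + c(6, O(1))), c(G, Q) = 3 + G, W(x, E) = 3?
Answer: 4615/3 ≈ 1538.3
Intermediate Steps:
O(v) = -6*√(3 + v) (O(v) = -6*√(v + 3) = -6*√(3 + v))
d(b) = 2*b/(9 + b) (d(b) = (b + b)/(b + (3 + 6)) = (2*b)/(b + 9) = (2*b)/(9 + b) = 2*b/(9 + b))
N(B) = -2*B/3 (N(B) = (-2*B)/3 = -2*B/3)
(N(d(W(2, -3))) + 24)*65 = (-4*3/(3*(9 + 3)) + 24)*65 = (-4*3/(3*12) + 24)*65 = (-⅔*½ + 24)*65 = (-⅓ + 24)*65 = (71/3)*65 = 4615/3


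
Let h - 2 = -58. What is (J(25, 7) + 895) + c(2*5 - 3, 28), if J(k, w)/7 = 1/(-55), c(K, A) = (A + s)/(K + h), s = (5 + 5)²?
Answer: 2404642/2695 ≈ 892.26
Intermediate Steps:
h = -56 (h = 2 - 58 = -56)
s = 100 (s = 10² = 100)
c(K, A) = (100 + A)/(-56 + K) (c(K, A) = (A + 100)/(K - 56) = (100 + A)/(-56 + K))
J(k, w) = -7/55 (J(k, w) = 7/(-55) = 7*(-1/55) = -7/55)
(J(25, 7) + 895) + c(2*5 - 3, 28) = (-7/55 + 895) + (100 + 28)/(-56 + (2*5 - 3)) = 49218/55 + 128/(-56 + (10 - 3)) = 49218/55 + 128/(-56 + 7) = 49218/55 + 128/(-49) = 49218/55 - 1/49*128 = 49218/55 - 128/49 = 2404642/2695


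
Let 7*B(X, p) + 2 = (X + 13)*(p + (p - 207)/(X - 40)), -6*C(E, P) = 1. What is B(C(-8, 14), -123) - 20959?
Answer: -71426647/3374 ≈ -21170.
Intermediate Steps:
C(E, P) = -⅙ (C(E, P) = -⅙*1 = -⅙)
B(X, p) = -2/7 + (13 + X)*(p + (-207 + p)/(-40 + X))/7 (B(X, p) = -2/7 + ((X + 13)*(p + (p - 207)/(X - 40)))/7 = -2/7 + ((13 + X)*(p + (-207 + p)/(-40 + X)))/7 = -2/7 + (13 + X)*(p + (-207 + p)/(-40 + X))/7)
B(C(-8, 14), -123) - 20959 = (-2611 - 507*(-123) - 209*(-⅙) - 123*(-⅙)² - 26*(-⅙)*(-123))/(7*(-40 - ⅙)) - 20959 = (-2611 + 62361 + 209/6 - 123*1/36 - 533)/(7*(-241/6)) - 20959 = (⅐)*(-6/241)*(-2611 + 62361 + 209/6 - 41/12 - 533) - 20959 = (⅐)*(-6/241)*(710981/12) - 20959 = -710981/3374 - 20959 = -71426647/3374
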